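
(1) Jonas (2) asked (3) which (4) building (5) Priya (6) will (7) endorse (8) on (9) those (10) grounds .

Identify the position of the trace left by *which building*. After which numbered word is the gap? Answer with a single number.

Before movement: Priya will endorse which building on those grounds.
The filler 'which building' is interpreted as the direct object of 'endorse'. Wh-movement fronts it, leaving a gap right after 'endorse':
Jonas asked which building Priya will endorse ___ on those grounds.
'endorse' is word 7.

7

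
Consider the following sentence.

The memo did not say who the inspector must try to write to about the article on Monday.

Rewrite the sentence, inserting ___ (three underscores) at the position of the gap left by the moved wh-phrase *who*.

Before movement: The inspector must try to write to who about the article on Monday.
The filler 'who' is interpreted as the object of the preposition 'to'. The gap is right after 'to'.

The memo did not say who the inspector must try to write to ___ about the article on Monday.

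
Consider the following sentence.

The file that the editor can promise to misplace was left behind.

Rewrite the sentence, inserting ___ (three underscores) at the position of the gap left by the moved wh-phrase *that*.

'that' is the direct object of 'misplace'. The gap is right after 'misplace'.

The file that the editor can promise to misplace ___ was left behind.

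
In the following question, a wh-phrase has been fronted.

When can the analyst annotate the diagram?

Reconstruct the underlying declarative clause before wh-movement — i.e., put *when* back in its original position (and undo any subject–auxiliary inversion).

The analyst can annotate the diagram when.

The filler 'when' is interpreted as the temporal adjunct. It moves to the left edge, and the trace sits right after 'diagram':
When can the analyst annotate the diagram ___?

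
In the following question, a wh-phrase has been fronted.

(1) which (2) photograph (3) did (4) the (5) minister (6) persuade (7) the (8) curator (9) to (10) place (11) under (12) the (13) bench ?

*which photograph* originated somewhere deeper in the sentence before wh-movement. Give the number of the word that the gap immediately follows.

Before movement: The minister did persuade the curator to place which photograph under the bench.
'which photograph' functions as the direct object of 'place'. It moves to the left edge, and the trace sits right after 'place':
Which photograph did the minister persuade the curator to place ___ under the bench?
'place' is word 10.

10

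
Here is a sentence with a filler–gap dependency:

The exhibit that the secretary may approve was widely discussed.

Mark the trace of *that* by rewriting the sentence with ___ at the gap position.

The filler 'that' is interpreted as the direct object of 'approve'. The gap is right after 'approve'.

The exhibit that the secretary may approve ___ was widely discussed.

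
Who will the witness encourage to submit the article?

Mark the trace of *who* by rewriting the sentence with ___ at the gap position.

Underlying clause: The witness will encourage who to submit the article.
'who' functions as the direct object of 'encourage'. The gap is right after 'encourage'.

Who will the witness encourage ___ to submit the article?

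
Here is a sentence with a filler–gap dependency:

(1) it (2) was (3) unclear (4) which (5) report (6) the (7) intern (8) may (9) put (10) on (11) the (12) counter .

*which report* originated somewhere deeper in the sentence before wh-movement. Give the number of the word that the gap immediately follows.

9

Underlying clause: The intern may put which report on the counter.
'which report' functions as the direct object of 'put'. Wh-movement fronts it, leaving a gap right after 'put':
It was unclear which report the intern may put ___ on the counter.
'put' is word 9.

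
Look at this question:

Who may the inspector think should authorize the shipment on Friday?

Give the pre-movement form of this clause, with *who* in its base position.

The inspector may think who should authorize the shipment on Friday.

'who' is the subject of the clause embedded under 'think'. Wh-movement fronts it, leaving a gap right after 'think':
Who may the inspector think ___ should authorize the shipment on Friday?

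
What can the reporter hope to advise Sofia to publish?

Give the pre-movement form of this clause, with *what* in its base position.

The reporter can hope to advise Sofia to publish what.

'what' functions as the direct object of 'publish'. Wh-movement fronts it, leaving a gap right after 'publish':
What can the reporter hope to advise Sofia to publish ___?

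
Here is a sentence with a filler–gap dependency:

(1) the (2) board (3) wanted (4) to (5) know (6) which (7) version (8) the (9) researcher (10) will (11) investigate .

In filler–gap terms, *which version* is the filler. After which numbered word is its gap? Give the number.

Pre-movement form: The researcher will investigate which version.
'which version' functions as the direct object of 'investigate'. Wh-movement fronts it, leaving a gap right after 'investigate':
The board wanted to know which version the researcher will investigate ___.
'investigate' is word 11.

11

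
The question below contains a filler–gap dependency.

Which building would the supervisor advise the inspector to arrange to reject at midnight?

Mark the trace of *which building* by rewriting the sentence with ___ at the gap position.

Before movement: The supervisor would advise the inspector to arrange to reject which building at midnight.
'which building' is the direct object of 'reject'. The gap is right after 'reject'.

Which building would the supervisor advise the inspector to arrange to reject ___ at midnight?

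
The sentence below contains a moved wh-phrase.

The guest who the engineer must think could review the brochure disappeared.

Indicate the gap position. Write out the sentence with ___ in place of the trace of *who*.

The guest who the engineer must think ___ could review the brochure disappeared.

'who' functions as the subject of the clause embedded under 'think'. The gap is right after 'think'.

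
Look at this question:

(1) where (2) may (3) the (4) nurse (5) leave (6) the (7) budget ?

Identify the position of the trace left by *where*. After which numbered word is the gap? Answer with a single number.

7

Pre-movement form: The nurse may leave the budget where.
The filler 'where' is interpreted as the locative complement of 'leave'. It moves to the left edge, and the trace sits right after 'budget':
Where may the nurse leave the budget ___?
'budget' is word 7.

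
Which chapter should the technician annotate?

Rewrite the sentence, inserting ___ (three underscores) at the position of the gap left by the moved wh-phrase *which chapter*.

Which chapter should the technician annotate ___?

Pre-movement form: The technician should annotate which chapter.
'which chapter' is the direct object of 'annotate'. The gap is right after 'annotate'.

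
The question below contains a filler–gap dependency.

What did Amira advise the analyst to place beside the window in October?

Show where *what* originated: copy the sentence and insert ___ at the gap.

Before movement: Amira did advise the analyst to place what beside the window in October.
The filler 'what' is interpreted as the direct object of 'place'. The gap is right after 'place'.

What did Amira advise the analyst to place ___ beside the window in October?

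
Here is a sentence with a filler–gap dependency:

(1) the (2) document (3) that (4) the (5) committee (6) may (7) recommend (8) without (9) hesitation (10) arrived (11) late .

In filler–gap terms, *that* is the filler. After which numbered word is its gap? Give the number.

7

'that' functions as the direct object of 'recommend'. Fronting leaves a gap immediately after 'recommend':
The document that the committee may recommend ___ without hesitation arrived late.
'recommend' is word 7.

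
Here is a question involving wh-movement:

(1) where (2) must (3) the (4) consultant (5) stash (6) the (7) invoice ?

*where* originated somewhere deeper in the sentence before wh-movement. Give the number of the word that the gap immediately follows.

Before movement: The consultant must stash the invoice where.
'where' is the locative complement of 'stash'. It moves to the left edge, and the trace sits right after 'invoice':
Where must the consultant stash the invoice ___?
'invoice' is word 7.

7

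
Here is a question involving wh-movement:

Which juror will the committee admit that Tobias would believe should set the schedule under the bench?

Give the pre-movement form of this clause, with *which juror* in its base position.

'which juror' functions as the subject of the clause embedded under 'believe'. It moves to the left edge, and the trace sits right after 'believe':
Which juror will the committee admit that Tobias would believe ___ should set the schedule under the bench?

The committee will admit that Tobias would believe which juror should set the schedule under the bench.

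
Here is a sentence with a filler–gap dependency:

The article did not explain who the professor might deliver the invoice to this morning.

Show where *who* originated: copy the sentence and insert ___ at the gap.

Pre-movement form: The professor might deliver the invoice to who this morning.
'who' is the object of the preposition 'to' (recipient of 'deliver'). The gap is right after 'to'.

The article did not explain who the professor might deliver the invoice to ___ this morning.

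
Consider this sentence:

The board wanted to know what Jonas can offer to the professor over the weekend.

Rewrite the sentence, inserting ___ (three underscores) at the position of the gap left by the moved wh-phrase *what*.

The board wanted to know what Jonas can offer ___ to the professor over the weekend.

In situ: Jonas can offer what to the professor over the weekend.
The filler 'what' is interpreted as the direct object of 'offer'. The gap is right after 'offer'.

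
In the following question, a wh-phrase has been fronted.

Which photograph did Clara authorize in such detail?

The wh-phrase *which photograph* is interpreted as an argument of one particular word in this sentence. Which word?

authorize

Underlying clause: Clara did authorize which photograph in such detail.
'which photograph' functions as the direct object of 'authorize'. It moves to the left edge, and the trace sits right after 'authorize':
Which photograph did Clara authorize ___ in such detail?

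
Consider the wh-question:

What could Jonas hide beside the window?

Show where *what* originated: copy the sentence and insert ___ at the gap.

Underlying clause: Jonas could hide what beside the window.
'what' functions as the direct object of 'hide'. The gap is right after 'hide'.

What could Jonas hide ___ beside the window?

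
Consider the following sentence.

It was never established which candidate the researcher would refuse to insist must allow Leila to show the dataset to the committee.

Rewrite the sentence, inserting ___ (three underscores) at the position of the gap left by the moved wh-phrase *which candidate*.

Pre-movement form: The researcher would refuse to insist which candidate must allow Leila to show the dataset to the committee.
'which candidate' functions as the subject of the clause embedded under 'insist'. The gap is right after 'insist'.

It was never established which candidate the researcher would refuse to insist ___ must allow Leila to show the dataset to the committee.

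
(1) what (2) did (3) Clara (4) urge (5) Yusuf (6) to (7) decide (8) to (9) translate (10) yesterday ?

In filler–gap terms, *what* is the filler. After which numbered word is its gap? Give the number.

9

Underlying clause: Clara did urge Yusuf to decide to translate what yesterday.
The filler 'what' is interpreted as the direct object of 'translate'. Wh-movement fronts it, leaving a gap right after 'translate':
What did Clara urge Yusuf to decide to translate ___ yesterday?
'translate' is word 9.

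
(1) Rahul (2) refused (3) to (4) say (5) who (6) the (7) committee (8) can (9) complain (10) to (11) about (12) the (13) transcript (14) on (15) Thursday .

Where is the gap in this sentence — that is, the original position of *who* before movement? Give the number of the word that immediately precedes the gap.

10

Underlying clause: The committee can complain to who about the transcript on Thursday.
'who' is the object of the preposition 'to'. Wh-movement fronts it, leaving a gap right after 'to':
Rahul refused to say who the committee can complain to ___ about the transcript on Thursday.
'to' is word 10.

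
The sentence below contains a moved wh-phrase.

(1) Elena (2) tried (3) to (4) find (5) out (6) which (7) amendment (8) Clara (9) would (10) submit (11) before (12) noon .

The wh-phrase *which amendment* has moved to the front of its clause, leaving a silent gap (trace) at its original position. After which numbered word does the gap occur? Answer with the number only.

Before movement: Clara would submit which amendment before noon.
'which amendment' is the direct object of 'submit'. Wh-movement fronts it, leaving a gap right after 'submit':
Elena tried to find out which amendment Clara would submit ___ before noon.
'submit' is word 10.

10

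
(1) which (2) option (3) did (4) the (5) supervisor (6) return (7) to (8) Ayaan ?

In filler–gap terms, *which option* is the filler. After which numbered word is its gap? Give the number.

6

In situ: The supervisor did return which option to Ayaan.
The filler 'which option' is interpreted as the direct object of 'return'. Fronting leaves a gap immediately after 'return':
Which option did the supervisor return ___ to Ayaan?
'return' is word 6.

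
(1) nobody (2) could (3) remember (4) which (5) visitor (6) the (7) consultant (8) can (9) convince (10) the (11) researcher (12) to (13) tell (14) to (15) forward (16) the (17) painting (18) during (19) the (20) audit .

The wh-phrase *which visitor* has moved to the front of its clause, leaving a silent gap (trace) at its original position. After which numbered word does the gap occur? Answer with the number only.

13

Underlying clause: The consultant can convince the researcher to tell which visitor to forward the painting during the audit.
'which visitor' is the direct object of 'tell'. Wh-movement fronts it, leaving a gap right after 'tell':
Nobody could remember which visitor the consultant can convince the researcher to tell ___ to forward the painting during the audit.
'tell' is word 13.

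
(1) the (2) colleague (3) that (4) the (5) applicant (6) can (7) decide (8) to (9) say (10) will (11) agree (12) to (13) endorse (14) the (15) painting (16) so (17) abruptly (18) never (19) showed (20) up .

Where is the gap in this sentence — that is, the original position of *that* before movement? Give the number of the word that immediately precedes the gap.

9

'that' functions as the subject of the clause embedded under 'say'. Wh-movement fronts it, leaving a gap right after 'say':
The colleague that the applicant can decide to say ___ will agree to endorse the painting so abruptly never showed up.
'say' is word 9.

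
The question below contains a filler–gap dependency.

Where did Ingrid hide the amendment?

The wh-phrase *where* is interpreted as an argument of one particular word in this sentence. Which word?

Before movement: Ingrid did hide the amendment where.
'where' functions as the locative complement of 'hide'. It moves to the left edge, and the trace sits right after 'amendment':
Where did Ingrid hide the amendment ___?

hide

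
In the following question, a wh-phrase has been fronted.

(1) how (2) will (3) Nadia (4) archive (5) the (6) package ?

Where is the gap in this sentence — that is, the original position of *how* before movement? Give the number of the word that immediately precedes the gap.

6

Before movement: Nadia will archive the package how.
'how' functions as the manner adjunct. Fronting leaves a gap immediately after 'package':
How will Nadia archive the package ___?
'package' is word 6.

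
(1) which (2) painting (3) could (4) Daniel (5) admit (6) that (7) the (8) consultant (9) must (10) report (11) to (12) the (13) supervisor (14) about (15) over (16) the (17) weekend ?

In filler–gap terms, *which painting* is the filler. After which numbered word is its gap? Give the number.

Underlying clause: Daniel could admit that the consultant must report to the supervisor about which painting over the weekend.
'which painting' is the object of the preposition 'about'. Fronting leaves a gap immediately after 'about':
Which painting could Daniel admit that the consultant must report to the supervisor about ___ over the weekend?
'about' is word 14.

14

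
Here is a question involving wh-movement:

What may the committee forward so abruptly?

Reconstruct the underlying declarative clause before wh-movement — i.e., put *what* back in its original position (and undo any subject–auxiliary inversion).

'what' is the direct object of 'forward'. Wh-movement fronts it, leaving a gap right after 'forward':
What may the committee forward ___ so abruptly?

The committee may forward what so abruptly.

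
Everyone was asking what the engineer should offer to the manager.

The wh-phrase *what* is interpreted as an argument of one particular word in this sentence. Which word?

offer

Underlying clause: The engineer should offer what to the manager.
The filler 'what' is interpreted as the direct object of 'offer'. Wh-movement fronts it, leaving a gap right after 'offer':
Everyone was asking what the engineer should offer ___ to the manager.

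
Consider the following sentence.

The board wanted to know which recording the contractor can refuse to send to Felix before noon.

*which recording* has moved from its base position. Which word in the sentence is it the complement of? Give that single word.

Before movement: The contractor can refuse to send which recording to Felix before noon.
'which recording' is the direct object of 'send'. Wh-movement fronts it, leaving a gap right after 'send':
The board wanted to know which recording the contractor can refuse to send ___ to Felix before noon.

send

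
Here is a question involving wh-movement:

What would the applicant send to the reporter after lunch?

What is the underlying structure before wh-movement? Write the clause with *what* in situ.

The applicant would send what to the reporter after lunch.

'what' functions as the direct object of 'send'. It moves to the left edge, and the trace sits right after 'send':
What would the applicant send ___ to the reporter after lunch?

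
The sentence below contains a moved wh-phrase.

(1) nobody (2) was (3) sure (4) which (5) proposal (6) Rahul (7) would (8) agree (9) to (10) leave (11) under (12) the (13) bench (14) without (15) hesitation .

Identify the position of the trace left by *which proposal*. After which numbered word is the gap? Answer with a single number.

10

Before movement: Rahul would agree to leave which proposal under the bench without hesitation.
'which proposal' functions as the direct object of 'leave'. It moves to the left edge, and the trace sits right after 'leave':
Nobody was sure which proposal Rahul would agree to leave ___ under the bench without hesitation.
'leave' is word 10.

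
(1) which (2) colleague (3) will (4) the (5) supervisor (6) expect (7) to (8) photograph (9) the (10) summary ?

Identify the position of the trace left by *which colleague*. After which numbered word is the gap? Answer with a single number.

Before movement: The supervisor will expect which colleague to photograph the summary.
'which colleague' functions as the direct object of 'expect'. It moves to the left edge, and the trace sits right after 'expect':
Which colleague will the supervisor expect ___ to photograph the summary?
'expect' is word 6.

6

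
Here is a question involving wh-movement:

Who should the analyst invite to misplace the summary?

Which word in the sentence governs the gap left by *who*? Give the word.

In situ: The analyst should invite who to misplace the summary.
'who' is the direct object of 'invite'. It moves to the left edge, and the trace sits right after 'invite':
Who should the analyst invite ___ to misplace the summary?

invite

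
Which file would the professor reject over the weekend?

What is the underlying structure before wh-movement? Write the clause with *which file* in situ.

The filler 'which file' is interpreted as the direct object of 'reject'. Fronting leaves a gap immediately after 'reject':
Which file would the professor reject ___ over the weekend?

The professor would reject which file over the weekend.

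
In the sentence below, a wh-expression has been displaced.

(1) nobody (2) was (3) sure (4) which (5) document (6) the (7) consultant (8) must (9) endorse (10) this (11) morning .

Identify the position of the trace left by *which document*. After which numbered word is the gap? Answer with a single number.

Pre-movement form: The consultant must endorse which document this morning.
The filler 'which document' is interpreted as the direct object of 'endorse'. Wh-movement fronts it, leaving a gap right after 'endorse':
Nobody was sure which document the consultant must endorse ___ this morning.
'endorse' is word 9.

9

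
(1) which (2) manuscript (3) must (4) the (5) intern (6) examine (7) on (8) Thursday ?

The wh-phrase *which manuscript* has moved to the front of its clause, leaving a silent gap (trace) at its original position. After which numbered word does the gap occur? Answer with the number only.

6

Before movement: The intern must examine which manuscript on Thursday.
'which manuscript' functions as the direct object of 'examine'. It moves to the left edge, and the trace sits right after 'examine':
Which manuscript must the intern examine ___ on Thursday?
'examine' is word 6.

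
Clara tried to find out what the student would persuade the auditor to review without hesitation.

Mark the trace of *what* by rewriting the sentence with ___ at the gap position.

Clara tried to find out what the student would persuade the auditor to review ___ without hesitation.

Pre-movement form: The student would persuade the auditor to review what without hesitation.
'what' is the direct object of 'review'. The gap is right after 'review'.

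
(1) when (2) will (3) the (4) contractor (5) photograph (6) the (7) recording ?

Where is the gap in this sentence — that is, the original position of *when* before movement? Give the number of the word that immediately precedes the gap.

Before movement: The contractor will photograph the recording when.
'when' functions as the temporal adjunct. Wh-movement fronts it, leaving a gap right after 'recording':
When will the contractor photograph the recording ___?
'recording' is word 7.

7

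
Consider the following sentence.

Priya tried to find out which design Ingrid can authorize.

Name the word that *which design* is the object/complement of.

authorize

Pre-movement form: Ingrid can authorize which design.
'which design' is the direct object of 'authorize'. Wh-movement fronts it, leaving a gap right after 'authorize':
Priya tried to find out which design Ingrid can authorize ___.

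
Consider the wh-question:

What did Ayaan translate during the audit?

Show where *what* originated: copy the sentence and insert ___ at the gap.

What did Ayaan translate ___ during the audit?

In situ: Ayaan did translate what during the audit.
'what' functions as the direct object of 'translate'. The gap is right after 'translate'.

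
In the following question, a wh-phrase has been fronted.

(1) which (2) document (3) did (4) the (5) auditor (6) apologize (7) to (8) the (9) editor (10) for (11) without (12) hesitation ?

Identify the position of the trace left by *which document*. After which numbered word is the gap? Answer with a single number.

Before movement: The auditor did apologize to the editor for which document without hesitation.
'which document' is the object of the preposition 'for'. It moves to the left edge, and the trace sits right after 'for':
Which document did the auditor apologize to the editor for ___ without hesitation?
'for' is word 10.

10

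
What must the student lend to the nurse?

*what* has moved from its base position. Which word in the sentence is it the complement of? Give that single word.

Before movement: The student must lend what to the nurse.
The filler 'what' is interpreted as the direct object of 'lend'. Wh-movement fronts it, leaving a gap right after 'lend':
What must the student lend ___ to the nurse?

lend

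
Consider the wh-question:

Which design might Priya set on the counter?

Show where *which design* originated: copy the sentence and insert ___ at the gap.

Before movement: Priya might set which design on the counter.
The filler 'which design' is interpreted as the direct object of 'set'. The gap is right after 'set'.

Which design might Priya set ___ on the counter?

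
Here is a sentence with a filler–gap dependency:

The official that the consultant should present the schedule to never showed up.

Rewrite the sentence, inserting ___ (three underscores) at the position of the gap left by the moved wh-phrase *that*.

'that' functions as the object of the preposition 'to' (recipient of 'present'). The gap is right after 'to'.

The official that the consultant should present the schedule to ___ never showed up.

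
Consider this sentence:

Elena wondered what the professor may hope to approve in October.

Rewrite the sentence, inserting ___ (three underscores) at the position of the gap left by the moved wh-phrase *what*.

Before movement: The professor may hope to approve what in October.
'what' functions as the direct object of 'approve'. The gap is right after 'approve'.

Elena wondered what the professor may hope to approve ___ in October.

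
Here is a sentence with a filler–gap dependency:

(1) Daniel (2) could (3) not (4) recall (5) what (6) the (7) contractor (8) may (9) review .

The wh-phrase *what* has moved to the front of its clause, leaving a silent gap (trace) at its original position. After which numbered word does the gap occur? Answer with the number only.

9

Before movement: The contractor may review what.
'what' functions as the direct object of 'review'. Wh-movement fronts it, leaving a gap right after 'review':
Daniel could not recall what the contractor may review ___.
'review' is word 9.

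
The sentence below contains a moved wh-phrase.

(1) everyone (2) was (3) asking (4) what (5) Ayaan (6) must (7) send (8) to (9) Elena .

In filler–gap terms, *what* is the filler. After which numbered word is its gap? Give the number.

7

Underlying clause: Ayaan must send what to Elena.
The filler 'what' is interpreted as the direct object of 'send'. Wh-movement fronts it, leaving a gap right after 'send':
Everyone was asking what Ayaan must send ___ to Elena.
'send' is word 7.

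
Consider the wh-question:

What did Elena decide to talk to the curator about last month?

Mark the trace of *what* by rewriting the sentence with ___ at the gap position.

What did Elena decide to talk to the curator about ___ last month?

Pre-movement form: Elena did decide to talk to the curator about what last month.
'what' functions as the object of the preposition 'about'. The gap is right after 'about'.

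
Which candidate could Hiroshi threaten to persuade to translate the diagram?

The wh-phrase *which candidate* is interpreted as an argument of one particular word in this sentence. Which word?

persuade

Before movement: Hiroshi could threaten to persuade which candidate to translate the diagram.
The filler 'which candidate' is interpreted as the direct object of 'persuade'. Wh-movement fronts it, leaving a gap right after 'persuade':
Which candidate could Hiroshi threaten to persuade ___ to translate the diagram?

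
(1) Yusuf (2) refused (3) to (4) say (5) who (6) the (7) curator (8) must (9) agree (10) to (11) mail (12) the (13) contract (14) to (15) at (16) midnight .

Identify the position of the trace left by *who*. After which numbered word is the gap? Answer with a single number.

14

Before movement: The curator must agree to mail the contract to who at midnight.
The filler 'who' is interpreted as the object of the preposition 'to' (recipient of 'mail'). It moves to the left edge, and the trace sits right after 'to':
Yusuf refused to say who the curator must agree to mail the contract to ___ at midnight.
'to' is word 14.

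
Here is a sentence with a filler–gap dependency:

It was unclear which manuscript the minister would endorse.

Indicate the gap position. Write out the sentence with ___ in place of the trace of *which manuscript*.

Pre-movement form: The minister would endorse which manuscript.
'which manuscript' is the direct object of 'endorse'. The gap is right after 'endorse'.

It was unclear which manuscript the minister would endorse ___.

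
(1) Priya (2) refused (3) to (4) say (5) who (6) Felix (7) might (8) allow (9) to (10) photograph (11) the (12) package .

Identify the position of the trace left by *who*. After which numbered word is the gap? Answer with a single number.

In situ: Felix might allow who to photograph the package.
'who' is the direct object of 'allow'. Wh-movement fronts it, leaving a gap right after 'allow':
Priya refused to say who Felix might allow ___ to photograph the package.
'allow' is word 8.

8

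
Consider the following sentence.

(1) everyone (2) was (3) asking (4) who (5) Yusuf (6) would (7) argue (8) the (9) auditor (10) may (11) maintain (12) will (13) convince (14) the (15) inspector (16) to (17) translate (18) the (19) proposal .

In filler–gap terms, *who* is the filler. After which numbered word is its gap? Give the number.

Underlying clause: Yusuf would argue the auditor may maintain who will convince the inspector to translate the proposal.
The filler 'who' is interpreted as the subject of the clause embedded under 'maintain'. Fronting leaves a gap immediately after 'maintain':
Everyone was asking who Yusuf would argue the auditor may maintain ___ will convince the inspector to translate the proposal.
'maintain' is word 11.

11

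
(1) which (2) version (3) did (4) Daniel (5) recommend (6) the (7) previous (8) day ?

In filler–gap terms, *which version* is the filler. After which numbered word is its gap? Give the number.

5

Underlying clause: Daniel did recommend which version the previous day.
'which version' functions as the direct object of 'recommend'. Wh-movement fronts it, leaving a gap right after 'recommend':
Which version did Daniel recommend ___ the previous day?
'recommend' is word 5.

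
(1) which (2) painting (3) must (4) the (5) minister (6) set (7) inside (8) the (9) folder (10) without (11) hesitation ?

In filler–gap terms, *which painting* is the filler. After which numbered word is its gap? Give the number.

6

Underlying clause: The minister must set which painting inside the folder without hesitation.
The filler 'which painting' is interpreted as the direct object of 'set'. Wh-movement fronts it, leaving a gap right after 'set':
Which painting must the minister set ___ inside the folder without hesitation?
'set' is word 6.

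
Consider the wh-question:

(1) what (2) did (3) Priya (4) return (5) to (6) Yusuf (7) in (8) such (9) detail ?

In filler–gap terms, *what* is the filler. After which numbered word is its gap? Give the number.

In situ: Priya did return what to Yusuf in such detail.
The filler 'what' is interpreted as the direct object of 'return'. Fronting leaves a gap immediately after 'return':
What did Priya return ___ to Yusuf in such detail?
'return' is word 4.

4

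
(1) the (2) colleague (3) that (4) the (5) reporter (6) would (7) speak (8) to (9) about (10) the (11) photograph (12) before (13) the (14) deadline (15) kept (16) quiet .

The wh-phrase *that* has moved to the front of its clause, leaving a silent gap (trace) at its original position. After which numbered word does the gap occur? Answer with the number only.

8

The filler 'that' is interpreted as the object of the preposition 'to'. Wh-movement fronts it, leaving a gap right after 'to':
The colleague that the reporter would speak to ___ about the photograph before the deadline kept quiet.
'to' is word 8.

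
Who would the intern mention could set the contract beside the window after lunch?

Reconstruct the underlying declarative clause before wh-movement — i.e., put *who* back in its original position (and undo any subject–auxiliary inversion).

The intern would mention who could set the contract beside the window after lunch.

'who' is the subject of the clause embedded under 'mention'. It moves to the left edge, and the trace sits right after 'mention':
Who would the intern mention ___ could set the contract beside the window after lunch?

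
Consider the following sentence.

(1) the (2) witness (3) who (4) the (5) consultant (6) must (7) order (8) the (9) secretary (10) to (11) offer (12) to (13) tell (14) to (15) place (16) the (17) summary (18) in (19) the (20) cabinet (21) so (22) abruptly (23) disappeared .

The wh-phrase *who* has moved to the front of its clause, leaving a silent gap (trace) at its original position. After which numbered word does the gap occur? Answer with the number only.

'who' is the direct object of 'tell'. It moves to the left edge, and the trace sits right after 'tell':
The witness who the consultant must order the secretary to offer to tell ___ to place the summary in the cabinet so abruptly disappeared.
'tell' is word 13.

13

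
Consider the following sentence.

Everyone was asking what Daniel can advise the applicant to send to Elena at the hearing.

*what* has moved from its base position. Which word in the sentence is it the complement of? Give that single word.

send

In situ: Daniel can advise the applicant to send what to Elena at the hearing.
The filler 'what' is interpreted as the direct object of 'send'. Wh-movement fronts it, leaving a gap right after 'send':
Everyone was asking what Daniel can advise the applicant to send ___ to Elena at the hearing.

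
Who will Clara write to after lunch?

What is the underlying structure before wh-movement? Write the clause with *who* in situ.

Clara will write to who after lunch.

'who' is the object of the preposition 'to'. It moves to the left edge, and the trace sits right after 'to':
Who will Clara write to ___ after lunch?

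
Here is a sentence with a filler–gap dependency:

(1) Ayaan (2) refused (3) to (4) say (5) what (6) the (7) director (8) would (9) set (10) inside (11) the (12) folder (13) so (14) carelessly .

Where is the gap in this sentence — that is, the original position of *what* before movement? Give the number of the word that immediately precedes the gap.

9

Before movement: The director would set what inside the folder so carelessly.
The filler 'what' is interpreted as the direct object of 'set'. It moves to the left edge, and the trace sits right after 'set':
Ayaan refused to say what the director would set ___ inside the folder so carelessly.
'set' is word 9.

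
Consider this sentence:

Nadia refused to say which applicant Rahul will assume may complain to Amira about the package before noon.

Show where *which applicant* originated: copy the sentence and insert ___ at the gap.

Nadia refused to say which applicant Rahul will assume ___ may complain to Amira about the package before noon.

Pre-movement form: Rahul will assume which applicant may complain to Amira about the package before noon.
'which applicant' is the subject of the clause embedded under 'assume'. The gap is right after 'assume'.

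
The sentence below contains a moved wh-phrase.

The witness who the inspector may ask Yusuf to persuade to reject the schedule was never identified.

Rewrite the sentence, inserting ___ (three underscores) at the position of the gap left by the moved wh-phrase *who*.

The witness who the inspector may ask Yusuf to persuade ___ to reject the schedule was never identified.

'who' is the direct object of 'persuade'. The gap is right after 'persuade'.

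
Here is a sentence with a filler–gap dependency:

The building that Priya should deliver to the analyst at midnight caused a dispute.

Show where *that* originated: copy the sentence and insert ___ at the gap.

'that' is the direct object of 'deliver'. The gap is right after 'deliver'.

The building that Priya should deliver ___ to the analyst at midnight caused a dispute.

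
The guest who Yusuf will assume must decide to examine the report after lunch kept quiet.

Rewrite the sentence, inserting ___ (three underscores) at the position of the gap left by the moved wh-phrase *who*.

The filler 'who' is interpreted as the subject of the clause embedded under 'assume'. The gap is right after 'assume'.

The guest who Yusuf will assume ___ must decide to examine the report after lunch kept quiet.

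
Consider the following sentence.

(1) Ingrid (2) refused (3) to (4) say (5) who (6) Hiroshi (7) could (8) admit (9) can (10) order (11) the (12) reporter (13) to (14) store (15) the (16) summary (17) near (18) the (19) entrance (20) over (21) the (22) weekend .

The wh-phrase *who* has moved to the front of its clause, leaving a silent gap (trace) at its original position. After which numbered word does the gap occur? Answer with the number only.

Before movement: Hiroshi could admit who can order the reporter to store the summary near the entrance over the weekend.
'who' is the subject of the clause embedded under 'admit'. Wh-movement fronts it, leaving a gap right after 'admit':
Ingrid refused to say who Hiroshi could admit ___ can order the reporter to store the summary near the entrance over the weekend.
'admit' is word 8.

8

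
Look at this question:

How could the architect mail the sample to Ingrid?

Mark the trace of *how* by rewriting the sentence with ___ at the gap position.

Before movement: The architect could mail the sample to Ingrid how.
'how' functions as the manner adjunct. The gap is right after 'Ingrid'.

How could the architect mail the sample to Ingrid ___?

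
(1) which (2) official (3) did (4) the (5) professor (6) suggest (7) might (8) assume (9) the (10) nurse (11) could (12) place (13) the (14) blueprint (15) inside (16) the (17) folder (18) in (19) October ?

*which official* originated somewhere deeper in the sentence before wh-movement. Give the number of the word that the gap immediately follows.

6

Pre-movement form: The professor did suggest which official might assume the nurse could place the blueprint inside the folder in October.
'which official' functions as the subject of the clause embedded under 'suggest'. It moves to the left edge, and the trace sits right after 'suggest':
Which official did the professor suggest ___ might assume the nurse could place the blueprint inside the folder in October?
'suggest' is word 6.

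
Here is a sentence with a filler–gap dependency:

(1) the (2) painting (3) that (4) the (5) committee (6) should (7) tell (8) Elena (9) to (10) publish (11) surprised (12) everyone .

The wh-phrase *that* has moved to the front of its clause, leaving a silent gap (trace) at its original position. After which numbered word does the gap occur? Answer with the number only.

'that' functions as the direct object of 'publish'. Wh-movement fronts it, leaving a gap right after 'publish':
The painting that the committee should tell Elena to publish ___ surprised everyone.
'publish' is word 10.

10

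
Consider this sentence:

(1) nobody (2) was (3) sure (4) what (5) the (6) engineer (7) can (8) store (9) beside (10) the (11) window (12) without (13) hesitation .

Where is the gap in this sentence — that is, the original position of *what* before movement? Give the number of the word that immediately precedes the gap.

8

Underlying clause: The engineer can store what beside the window without hesitation.
The filler 'what' is interpreted as the direct object of 'store'. It moves to the left edge, and the trace sits right after 'store':
Nobody was sure what the engineer can store ___ beside the window without hesitation.
'store' is word 8.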